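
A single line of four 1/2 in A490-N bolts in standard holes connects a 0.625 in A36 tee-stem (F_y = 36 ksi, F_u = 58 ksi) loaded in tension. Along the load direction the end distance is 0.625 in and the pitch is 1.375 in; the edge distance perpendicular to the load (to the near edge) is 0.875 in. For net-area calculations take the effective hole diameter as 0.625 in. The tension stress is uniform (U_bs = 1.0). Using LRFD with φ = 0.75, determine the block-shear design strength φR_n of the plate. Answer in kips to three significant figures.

Shear plane L_v = 0.625 + 3·1.375 = 4.75 in; A_gv = 4.75 × 0.625 = 2.969 in².
A_nv = (4.75 − 3.5·0.625) × 0.625 = 1.602 in².
A_nt = (0.875 − 0.5·0.625) × 0.625 = 0.3516 in².
0.6 F_u A_nv = 55.73 kips; 0.6 F_y A_gv = 64.12 kips → shear rupture governs the shear term.
R_n = 55.73 + 1.0 × 58 × 0.3516 = 76.12 kips.
Design strength φR_n = 0.75 × 76.12 = 57.1 kips.

57.1 kips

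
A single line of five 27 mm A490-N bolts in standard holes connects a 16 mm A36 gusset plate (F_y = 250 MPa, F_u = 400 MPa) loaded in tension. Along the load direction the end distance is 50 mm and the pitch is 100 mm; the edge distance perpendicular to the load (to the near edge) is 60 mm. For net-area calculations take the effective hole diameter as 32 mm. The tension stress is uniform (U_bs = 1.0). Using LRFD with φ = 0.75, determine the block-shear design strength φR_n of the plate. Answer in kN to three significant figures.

1020 kN

Shear plane L_v = 50 + 4·100 = 450 mm; A_gv = 450 × 16 = 7200 mm².
A_nv = (450 − 4.5·32) × 16 = 4896 mm².
A_nt = (60 − 0.5·32) × 16 = 704 mm².
0.6 F_u A_nv = 1175 kN; 0.6 F_y A_gv = 1080 kN → shear yielding governs the shear term.
R_n = 1080 + 1.0 × 400 × 704 / 1000 = 1362 kN.
Design strength φR_n = 0.75 × 1362 = 1020 kN.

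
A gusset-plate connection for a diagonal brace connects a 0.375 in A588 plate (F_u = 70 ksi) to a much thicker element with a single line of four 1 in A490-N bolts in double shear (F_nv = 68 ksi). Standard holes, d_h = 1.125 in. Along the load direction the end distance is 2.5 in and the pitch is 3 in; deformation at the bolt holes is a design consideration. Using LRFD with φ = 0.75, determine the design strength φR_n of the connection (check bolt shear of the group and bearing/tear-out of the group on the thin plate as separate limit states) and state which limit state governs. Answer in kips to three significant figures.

179 kips (bearing governs)

Bolt shear: A_b = π·1²/4 = 0.7854 in²; R_n = 68 × 0.7854 × 4 × 2 = 427.3 kips → 0.75 × 427.3 = 320 kips.
Bearing (1.2 l_c t F_u ≤ 2.4 d t F_u): upper limit = 2.4·1·0.375·70 = 63 kips.
  Edge l_c = 2.5 − 1.125/2 = 1.938 → r_n = 61.03 kips; interior l_c = 3 − 1.125 = 1.875 → r_n = 59.06 kips.
  R_n,bearing = 1·61.03 + 3·59.06 = 238.2 kips → 0.75 × 238.2 = 179 kips.
Bearing governs: 179 kips.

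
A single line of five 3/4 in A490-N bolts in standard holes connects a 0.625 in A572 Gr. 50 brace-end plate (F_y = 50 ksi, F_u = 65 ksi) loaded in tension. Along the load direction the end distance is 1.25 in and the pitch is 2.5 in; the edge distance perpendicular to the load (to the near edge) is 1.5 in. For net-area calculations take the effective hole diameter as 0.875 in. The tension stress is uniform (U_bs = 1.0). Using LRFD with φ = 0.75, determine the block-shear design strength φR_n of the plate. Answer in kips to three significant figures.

166 kips

Shear plane L_v = 1.25 + 4·2.5 = 11.25 in; A_gv = 11.25 × 0.625 = 7.031 in².
A_nv = (11.25 − 4.5·0.875) × 0.625 = 4.57 in².
A_nt = (1.5 − 0.5·0.875) × 0.625 = 0.6641 in².
0.6 F_u A_nv = 178.2 kips; 0.6 F_y A_gv = 210.9 kips → shear rupture governs the shear term.
R_n = 178.2 + 1.0 × 65 × 0.6641 = 221.4 kips.
Design strength φR_n = 0.75 × 221.4 = 166 kips.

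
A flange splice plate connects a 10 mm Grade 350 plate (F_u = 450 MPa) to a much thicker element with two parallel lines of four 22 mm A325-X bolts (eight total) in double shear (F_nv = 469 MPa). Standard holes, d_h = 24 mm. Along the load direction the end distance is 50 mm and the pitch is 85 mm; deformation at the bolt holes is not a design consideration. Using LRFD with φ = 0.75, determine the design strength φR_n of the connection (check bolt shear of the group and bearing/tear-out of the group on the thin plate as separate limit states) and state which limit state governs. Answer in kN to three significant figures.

Bolt shear: A_b = π·22²/4 = 380.1 mm²; R_n = 469 × 380.1 × 8 × 2 / 1000 = 2853 kN → 0.75 × 2853 = 2140 kN.
Bearing (1.5 l_c t F_u ≤ 3.0 d t F_u): upper limit = 3.0·22·10·450 / 1000 = 297 kN.
  Edge l_c = 50 − 24/2 = 38 → r_n = 256.5 kN; interior l_c = 85 − 24 = 61 → r_n = 297 kN.
  R_n,bearing = 2·256.5 + 6·297 = 2295 kN → 0.75 × 2295 = 1720 kN.
Bearing governs: 1720 kN.

1720 kN (bearing governs)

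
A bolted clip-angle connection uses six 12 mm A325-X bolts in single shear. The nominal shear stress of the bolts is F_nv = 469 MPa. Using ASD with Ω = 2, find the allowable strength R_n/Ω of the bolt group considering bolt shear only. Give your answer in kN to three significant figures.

159 kN

A_b = π × 12² / 4 = 113.1 mm².
R_n = F_nv · A_b · n · n_s = 469 × 113.1 × 6 × 1 / 1000 = 318.3 kN.
Allowable strength R_n/Ω = 318.3 / 2 = 159 kN.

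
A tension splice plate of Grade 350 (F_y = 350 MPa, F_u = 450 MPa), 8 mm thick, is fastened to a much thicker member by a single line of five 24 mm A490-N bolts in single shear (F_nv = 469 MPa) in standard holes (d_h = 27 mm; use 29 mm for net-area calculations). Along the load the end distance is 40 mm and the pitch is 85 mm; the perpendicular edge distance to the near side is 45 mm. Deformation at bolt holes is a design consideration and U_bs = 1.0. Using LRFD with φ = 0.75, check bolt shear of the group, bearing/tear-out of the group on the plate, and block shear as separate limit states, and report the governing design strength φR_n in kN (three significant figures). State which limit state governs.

Bolt shear: A_b = π·24²/4 = 452.4 mm²; R_n = 469 × 452.4 × 5 × 1 / 1000 = 1061 kN → 0.75 × 1061 = 796 kN.
Bearing: edge l_c = 26.5, r_n = 114.5 kN; interior l_c = 58, r_n = 207.4 kN; R_n = 114.5 + 4·207.4 = 943.9 kN → 708 kN.
Block shear: A_gv = 3040, A_nv = 1996, A_nt = 244 mm²; R_n = min(0.6F_uA_nv, 0.6F_yA_gv) + U_bs·F_u·A_nt = 648.7 kN → 487 kN.
Block shear governs: 487 kN.

487 kN (block shear governs)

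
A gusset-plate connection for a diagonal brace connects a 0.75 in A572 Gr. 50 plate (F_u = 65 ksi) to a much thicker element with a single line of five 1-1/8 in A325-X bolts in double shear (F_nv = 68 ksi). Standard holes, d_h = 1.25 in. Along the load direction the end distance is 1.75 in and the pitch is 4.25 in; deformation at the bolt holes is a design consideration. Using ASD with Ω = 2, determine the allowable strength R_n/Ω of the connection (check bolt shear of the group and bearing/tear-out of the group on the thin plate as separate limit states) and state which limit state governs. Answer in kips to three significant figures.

Bolt shear: A_b = π·1.125²/4 = 0.994 in²; R_n = 68 × 0.994 × 5 × 2 = 675.9 kips → 675.9 / 2 = 338 kips.
Bearing (1.2 l_c t F_u ≤ 2.4 d t F_u): upper limit = 2.4·1.125·0.75·65 = 131.6 kips.
  Edge l_c = 1.75 − 1.25/2 = 1.125 → r_n = 65.81 kips; interior l_c = 4.25 − 1.25 = 3 → r_n = 131.6 kips.
  R_n,bearing = 1·65.81 + 4·131.6 = 592.3 kips → 592.3 / 2 = 296 kips.
Bearing governs: 296 kips.

296 kips (bearing governs)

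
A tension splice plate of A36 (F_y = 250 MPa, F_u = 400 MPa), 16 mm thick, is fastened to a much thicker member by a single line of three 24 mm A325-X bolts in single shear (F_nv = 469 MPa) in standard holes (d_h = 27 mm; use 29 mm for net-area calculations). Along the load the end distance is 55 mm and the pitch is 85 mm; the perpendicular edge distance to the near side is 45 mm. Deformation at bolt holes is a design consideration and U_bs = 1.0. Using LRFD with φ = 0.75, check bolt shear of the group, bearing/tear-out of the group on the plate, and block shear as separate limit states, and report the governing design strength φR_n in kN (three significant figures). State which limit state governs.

477 kN (bolt shear governs)

Bolt shear: A_b = π·24²/4 = 452.4 mm²; R_n = 469 × 452.4 × 3 × 1 / 1000 = 636.5 kN → 0.75 × 636.5 = 477 kN.
Bearing: edge l_c = 41.5, r_n = 318.7 kN; interior l_c = 58, r_n = 368.6 kN; R_n = 318.7 + 2·368.6 = 1056 kN → 792 kN.
Block shear: A_gv = 3600, A_nv = 2440, A_nt = 488 mm²; R_n = min(0.6F_uA_nv, 0.6F_yA_gv) + U_bs·F_u·A_nt = 735.2 kN → 551 kN.
Bolt shear governs: 477 kN.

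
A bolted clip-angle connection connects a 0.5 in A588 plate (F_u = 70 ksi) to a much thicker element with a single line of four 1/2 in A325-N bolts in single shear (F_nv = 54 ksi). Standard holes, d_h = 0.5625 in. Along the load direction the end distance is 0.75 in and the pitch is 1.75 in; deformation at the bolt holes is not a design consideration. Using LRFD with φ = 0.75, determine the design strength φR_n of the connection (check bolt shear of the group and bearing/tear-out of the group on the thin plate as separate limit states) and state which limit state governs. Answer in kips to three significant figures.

Bolt shear: A_b = π·0.5²/4 = 0.1963 in²; R_n = 54 × 0.1963 × 4 × 1 = 42.41 kips → 0.75 × 42.41 = 31.8 kips.
Bearing (1.5 l_c t F_u ≤ 3.0 d t F_u): upper limit = 3.0·0.5·0.5·70 = 52.5 kips.
  Edge l_c = 0.75 − 0.5625/2 = 0.4688 → r_n = 24.61 kips; interior l_c = 1.75 − 0.5625 = 1.188 → r_n = 52.5 kips.
  R_n,bearing = 1·24.61 + 3·52.5 = 182.1 kips → 0.75 × 182.1 = 137 kips.
Bolt shear governs: 31.8 kips.

31.8 kips (bolt shear governs)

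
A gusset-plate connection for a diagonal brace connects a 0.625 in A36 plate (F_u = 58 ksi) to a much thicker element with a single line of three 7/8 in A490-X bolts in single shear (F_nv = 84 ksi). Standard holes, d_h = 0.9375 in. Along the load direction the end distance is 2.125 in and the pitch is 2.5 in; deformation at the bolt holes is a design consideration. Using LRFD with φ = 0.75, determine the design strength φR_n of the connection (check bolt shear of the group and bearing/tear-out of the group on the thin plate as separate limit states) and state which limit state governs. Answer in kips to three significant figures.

Bolt shear: A_b = π·0.875²/4 = 0.6013 in²; R_n = 84 × 0.6013 × 3 × 1 = 151.5 kips → 0.75 × 151.5 = 114 kips.
Bearing (1.2 l_c t F_u ≤ 2.4 d t F_u): upper limit = 2.4·0.875·0.625·58 = 76.12 kips.
  Edge l_c = 2.125 − 0.9375/2 = 1.656 → r_n = 72.05 kips; interior l_c = 2.5 − 0.9375 = 1.562 → r_n = 67.97 kips.
  R_n,bearing = 1·72.05 + 2·67.97 = 208 kips → 0.75 × 208 = 156 kips.
Bolt shear governs: 114 kips.

114 kips (bolt shear governs)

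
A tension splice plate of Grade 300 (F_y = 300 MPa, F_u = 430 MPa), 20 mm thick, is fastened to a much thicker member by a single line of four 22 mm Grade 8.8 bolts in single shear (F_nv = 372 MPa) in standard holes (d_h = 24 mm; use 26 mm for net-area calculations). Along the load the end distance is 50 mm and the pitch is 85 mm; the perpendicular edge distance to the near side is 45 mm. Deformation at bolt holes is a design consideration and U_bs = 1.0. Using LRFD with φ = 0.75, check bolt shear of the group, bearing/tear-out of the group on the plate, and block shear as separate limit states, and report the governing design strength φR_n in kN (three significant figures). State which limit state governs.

Bolt shear: A_b = π·22²/4 = 380.1 mm²; R_n = 372 × 380.1 × 4 × 1 / 1000 = 565.6 kN → 0.75 × 565.6 = 424 kN.
Bearing: edge l_c = 38, r_n = 392.2 kN; interior l_c = 61, r_n = 454.1 kN; R_n = 392.2 + 3·454.1 = 1754 kN → 1320 kN.
Block shear: A_gv = 6100, A_nv = 4280, A_nt = 640 mm²; R_n = min(0.6F_uA_nv, 0.6F_yA_gv) + U_bs·F_u·A_nt = 1373 kN → 1030 kN.
Bolt shear governs: 424 kN.

424 kN (bolt shear governs)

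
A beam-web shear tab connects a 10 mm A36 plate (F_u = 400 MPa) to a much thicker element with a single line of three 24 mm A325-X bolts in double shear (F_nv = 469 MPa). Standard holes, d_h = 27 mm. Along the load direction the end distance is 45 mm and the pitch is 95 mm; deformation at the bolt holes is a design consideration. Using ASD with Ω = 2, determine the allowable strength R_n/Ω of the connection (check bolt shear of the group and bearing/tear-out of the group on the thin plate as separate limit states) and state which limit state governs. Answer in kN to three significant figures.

Bolt shear: A_b = π·24²/4 = 452.4 mm²; R_n = 469 × 452.4 × 3 × 2 / 1000 = 1273 kN → 1273 / 2 = 637 kN.
Bearing (1.2 l_c t F_u ≤ 2.4 d t F_u): upper limit = 2.4·24·10·400 / 1000 = 230.4 kN.
  Edge l_c = 45 − 27/2 = 31.5 → r_n = 151.2 kN; interior l_c = 95 − 27 = 68 → r_n = 230.4 kN.
  R_n,bearing = 1·151.2 + 2·230.4 = 612 kN → 612 / 2 = 306 kN.
Bearing governs: 306 kN.

306 kN (bearing governs)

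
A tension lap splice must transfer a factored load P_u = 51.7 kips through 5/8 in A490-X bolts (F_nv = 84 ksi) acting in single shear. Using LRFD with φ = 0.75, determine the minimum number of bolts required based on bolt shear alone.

3 bolts

A_b = π·0.625²/4 = 0.3068 in².
Per-bolt design strength φR_n = 0.75 × 84 × 0.3068 × 1 = 19.33 kips.
n ≥ 51.7 / 19.33 = 2.675 → use 3 bolts.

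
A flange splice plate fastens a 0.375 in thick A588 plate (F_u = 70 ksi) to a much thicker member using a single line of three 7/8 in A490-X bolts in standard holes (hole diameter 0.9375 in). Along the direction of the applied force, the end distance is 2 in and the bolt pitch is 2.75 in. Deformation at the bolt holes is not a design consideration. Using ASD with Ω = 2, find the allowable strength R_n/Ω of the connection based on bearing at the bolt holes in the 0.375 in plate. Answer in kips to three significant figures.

99.1 kips

Per bolt r_n = 1.5 l_c t F_u ≤ 3.0 d t F_u; upper limit = 3.0 × 0.875 × 0.375 × 70 = 68.91 kips.
Edge bolt: l_c = 2 − 0.9375/2 = 1.531 in → 1.5 × 1.531 × 0.375 × 70 = 60.29 → r_n = 60.29 kips.
Interior bolts: l_c = 2.75 − 0.9375 = 1.812 in → 1.5 × 1.812 × 0.375 × 70 = 71.37 → r_n = 68.91 kips.
R_n = 1 × 60.29 + 2 × 68.91 = 198.1 kips.
Allowable strength R_n/Ω = 198.1 / 2 = 99.1 kips.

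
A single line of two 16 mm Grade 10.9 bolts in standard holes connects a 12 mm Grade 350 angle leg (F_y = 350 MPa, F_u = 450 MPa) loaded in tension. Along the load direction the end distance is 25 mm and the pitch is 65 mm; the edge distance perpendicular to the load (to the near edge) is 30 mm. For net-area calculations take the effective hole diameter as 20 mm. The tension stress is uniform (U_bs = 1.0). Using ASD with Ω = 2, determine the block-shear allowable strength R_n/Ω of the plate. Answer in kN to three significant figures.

151 kN

Shear plane L_v = 25 + 1·65 = 90 mm; A_gv = 90 × 12 = 1080 mm².
A_nv = (90 − 1.5·20) × 12 = 720 mm².
A_nt = (30 − 0.5·20) × 12 = 240 mm².
0.6 F_u A_nv = 194.4 kN; 0.6 F_y A_gv = 226.8 kN → shear rupture governs the shear term.
R_n = 194.4 + 1.0 × 450 × 240 / 1000 = 302.4 kN.
Allowable strength R_n/Ω = 302.4 / 2 = 151 kN.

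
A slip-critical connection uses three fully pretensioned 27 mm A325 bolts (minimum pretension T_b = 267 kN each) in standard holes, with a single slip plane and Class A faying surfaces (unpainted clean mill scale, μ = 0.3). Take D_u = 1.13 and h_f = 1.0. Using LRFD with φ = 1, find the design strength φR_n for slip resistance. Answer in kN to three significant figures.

R_n = μ · D_u · h_f · T_b · n_s · n_b = 0.3 × 1.13 × 1.0 × 267 × 1 × 3 = 271.5 kN.
Design strength φR_n = 1 × 271.5 = 272 kN.

272 kN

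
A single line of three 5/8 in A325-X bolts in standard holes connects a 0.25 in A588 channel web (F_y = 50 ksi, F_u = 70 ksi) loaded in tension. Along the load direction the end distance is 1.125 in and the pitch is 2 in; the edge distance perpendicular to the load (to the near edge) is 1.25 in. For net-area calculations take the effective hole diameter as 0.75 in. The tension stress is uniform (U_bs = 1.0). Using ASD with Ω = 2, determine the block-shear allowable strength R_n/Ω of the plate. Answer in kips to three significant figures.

24.7 kips

Shear plane L_v = 1.125 + 2·2 = 5.125 in; A_gv = 5.125 × 0.25 = 1.281 in².
A_nv = (5.125 − 2.5·0.75) × 0.25 = 0.8125 in².
A_nt = (1.25 − 0.5·0.75) × 0.25 = 0.2188 in².
0.6 F_u A_nv = 34.12 kips; 0.6 F_y A_gv = 38.44 kips → shear rupture governs the shear term.
R_n = 34.12 + 1.0 × 70 × 0.2188 = 49.44 kips.
Allowable strength R_n/Ω = 49.44 / 2 = 24.7 kips.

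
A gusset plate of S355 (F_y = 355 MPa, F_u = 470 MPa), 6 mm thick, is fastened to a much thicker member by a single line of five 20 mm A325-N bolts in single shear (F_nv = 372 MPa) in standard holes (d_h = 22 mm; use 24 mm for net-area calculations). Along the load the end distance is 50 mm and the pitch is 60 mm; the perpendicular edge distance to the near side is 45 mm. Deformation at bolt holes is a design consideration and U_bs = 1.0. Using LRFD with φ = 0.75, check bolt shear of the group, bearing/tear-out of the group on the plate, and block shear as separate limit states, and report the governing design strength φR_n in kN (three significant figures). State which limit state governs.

Bolt shear: A_b = π·20²/4 = 314.2 mm²; R_n = 372 × 314.2 × 5 × 1 / 1000 = 584.3 kN → 0.75 × 584.3 = 438 kN.
Bearing: edge l_c = 39, r_n = 132 kN; interior l_c = 38, r_n = 128.6 kN; R_n = 132 + 4·128.6 = 646.3 kN → 485 kN.
Block shear: A_gv = 1740, A_nv = 1092, A_nt = 198 mm²; R_n = min(0.6F_uA_nv, 0.6F_yA_gv) + U_bs·F_u·A_nt = 401 kN → 301 kN.
Block shear governs: 301 kN.

301 kN (block shear governs)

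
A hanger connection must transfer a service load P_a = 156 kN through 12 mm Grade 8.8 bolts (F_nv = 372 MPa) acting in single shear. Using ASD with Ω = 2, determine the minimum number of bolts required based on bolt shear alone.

8 bolts

A_b = π·12²/4 = 113.1 mm².
Per-bolt allowable strength R_n/Ω = 372 × 113.1 × 1 / 1000 / 2 = 21.04 kN.
n ≥ 156 / 21.04 = 7.416 → use 8 bolts.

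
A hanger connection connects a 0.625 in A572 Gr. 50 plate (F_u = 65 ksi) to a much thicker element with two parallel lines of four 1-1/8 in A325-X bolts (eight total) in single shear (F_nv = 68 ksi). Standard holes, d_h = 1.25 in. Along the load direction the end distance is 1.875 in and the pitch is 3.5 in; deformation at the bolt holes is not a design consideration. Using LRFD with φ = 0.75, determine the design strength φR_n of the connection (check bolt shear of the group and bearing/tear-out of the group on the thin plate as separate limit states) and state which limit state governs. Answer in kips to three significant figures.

406 kips (bolt shear governs)

Bolt shear: A_b = π·1.125²/4 = 0.994 in²; R_n = 68 × 0.994 × 8 × 1 = 540.7 kips → 0.75 × 540.7 = 406 kips.
Bearing (1.5 l_c t F_u ≤ 3.0 d t F_u): upper limit = 3.0·1.125·0.625·65 = 137.1 kips.
  Edge l_c = 1.875 − 1.25/2 = 1.25 → r_n = 76.17 kips; interior l_c = 3.5 − 1.25 = 2.25 → r_n = 137.1 kips.
  R_n,bearing = 2·76.17 + 6·137.1 = 975 kips → 0.75 × 975 = 731 kips.
Bolt shear governs: 406 kips.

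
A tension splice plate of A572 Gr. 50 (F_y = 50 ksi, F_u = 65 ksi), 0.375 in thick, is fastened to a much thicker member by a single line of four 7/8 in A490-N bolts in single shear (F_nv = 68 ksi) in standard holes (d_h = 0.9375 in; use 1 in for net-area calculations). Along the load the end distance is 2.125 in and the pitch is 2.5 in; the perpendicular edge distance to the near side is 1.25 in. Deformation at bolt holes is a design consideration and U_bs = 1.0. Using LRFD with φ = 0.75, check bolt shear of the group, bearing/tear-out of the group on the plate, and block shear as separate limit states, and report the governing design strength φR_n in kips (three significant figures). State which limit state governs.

80.9 kips (block shear governs)

Bolt shear: A_b = π·0.875²/4 = 0.6013 in²; R_n = 68 × 0.6013 × 4 × 1 = 163.6 kips → 0.75 × 163.6 = 123 kips.
Bearing: edge l_c = 1.656, r_n = 48.45 kips; interior l_c = 1.562, r_n = 45.7 kips; R_n = 48.45 + 3·45.7 = 185.6 kips → 139 kips.
Block shear: A_gv = 3.609, A_nv = 2.297, A_nt = 0.2812 in²; R_n = min(0.6F_uA_nv, 0.6F_yA_gv) + U_bs·F_u·A_nt = 107.9 kips → 80.9 kips.
Block shear governs: 80.9 kips.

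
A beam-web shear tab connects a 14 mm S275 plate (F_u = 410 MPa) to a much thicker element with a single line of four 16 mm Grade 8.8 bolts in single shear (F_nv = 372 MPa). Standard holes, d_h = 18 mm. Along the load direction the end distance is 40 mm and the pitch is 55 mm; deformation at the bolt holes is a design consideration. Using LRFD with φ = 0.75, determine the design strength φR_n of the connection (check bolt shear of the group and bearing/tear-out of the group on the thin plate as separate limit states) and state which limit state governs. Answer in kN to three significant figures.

224 kN (bolt shear governs)

Bolt shear: A_b = π·16²/4 = 201.1 mm²; R_n = 372 × 201.1 × 4 × 1 / 1000 = 299.2 kN → 0.75 × 299.2 = 224 kN.
Bearing (1.2 l_c t F_u ≤ 2.4 d t F_u): upper limit = 2.4·16·14·410 / 1000 = 220.4 kN.
  Edge l_c = 40 − 18/2 = 31 → r_n = 213.5 kN; interior l_c = 55 − 18 = 37 → r_n = 220.4 kN.
  R_n,bearing = 1·213.5 + 3·220.4 = 874.8 kN → 0.75 × 874.8 = 656 kN.
Bolt shear governs: 224 kN.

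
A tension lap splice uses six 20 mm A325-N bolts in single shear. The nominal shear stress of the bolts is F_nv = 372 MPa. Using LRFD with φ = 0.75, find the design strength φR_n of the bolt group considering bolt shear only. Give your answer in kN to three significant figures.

A_b = π × 20² / 4 = 314.2 mm².
R_n = F_nv · A_b · n · n_s = 372 × 314.2 × 6 × 1 / 1000 = 701.2 kN.
Design strength φR_n = 0.75 × 701.2 = 526 kN.

526 kN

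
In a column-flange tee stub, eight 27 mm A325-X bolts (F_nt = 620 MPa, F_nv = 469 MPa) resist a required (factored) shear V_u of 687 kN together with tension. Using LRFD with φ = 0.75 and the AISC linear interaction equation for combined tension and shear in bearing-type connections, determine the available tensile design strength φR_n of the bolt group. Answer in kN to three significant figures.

A_b = π·27²/4 = 572.6 mm²; f_rv = 687 × 1000 / (8 × 572.6) = 150 MPa.
F'_nt = 1.3 F_nt − (F_nt / φF_nv) f_rv = 1.3·620 − (620/(0.75·469))·150 = 541.6 MPa, capped at F_nt → F'_nt = 541.6 MPa.
R_n = F'_nt · A_b · n = 541.6 × 572.6 × 8 / 1000 = 2481 kN.
Design strength φR_n = 0.75 × 2481 = 1860 kN.

1860 kN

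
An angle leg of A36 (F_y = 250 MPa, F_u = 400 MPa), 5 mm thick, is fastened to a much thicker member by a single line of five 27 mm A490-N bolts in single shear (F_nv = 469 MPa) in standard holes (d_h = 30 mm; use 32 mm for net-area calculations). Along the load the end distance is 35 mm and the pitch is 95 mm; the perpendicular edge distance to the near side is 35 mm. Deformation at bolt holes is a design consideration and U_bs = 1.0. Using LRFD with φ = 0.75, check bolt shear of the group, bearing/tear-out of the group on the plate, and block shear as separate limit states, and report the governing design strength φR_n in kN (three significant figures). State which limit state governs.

262 kN (block shear governs)

Bolt shear: A_b = π·27²/4 = 572.6 mm²; R_n = 469 × 572.6 × 5 × 1 / 1000 = 1343 kN → 0.75 × 1343 = 1010 kN.
Bearing: edge l_c = 20, r_n = 48 kN; interior l_c = 65, r_n = 129.6 kN; R_n = 48 + 4·129.6 = 566.4 kN → 425 kN.
Block shear: A_gv = 2075, A_nv = 1355, A_nt = 95 mm²; R_n = min(0.6F_uA_nv, 0.6F_yA_gv) + U_bs·F_u·A_nt = 349.2 kN → 262 kN.
Block shear governs: 262 kN.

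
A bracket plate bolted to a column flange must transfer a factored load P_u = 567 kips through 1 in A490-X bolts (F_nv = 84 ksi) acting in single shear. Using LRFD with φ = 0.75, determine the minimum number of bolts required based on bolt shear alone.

12 bolts

A_b = π·1²/4 = 0.7854 in².
Per-bolt design strength φR_n = 0.75 × 84 × 0.7854 × 1 = 49.48 kips.
n ≥ 567 / 49.48 = 11.46 → use 12 bolts.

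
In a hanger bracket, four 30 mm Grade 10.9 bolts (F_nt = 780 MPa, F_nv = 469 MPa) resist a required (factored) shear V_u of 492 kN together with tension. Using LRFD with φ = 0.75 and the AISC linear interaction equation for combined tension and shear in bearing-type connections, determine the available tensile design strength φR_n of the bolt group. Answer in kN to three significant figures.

A_b = π·30²/4 = 706.9 mm²; f_rv = 492 × 1000 / (4 × 706.9) = 174 MPa.
F'_nt = 1.3 F_nt − (F_nt / φF_nv) f_rv = 1.3·780 − (780/(0.75·469))·174 = 628.1 MPa, capped at F_nt → F'_nt = 628.1 MPa.
R_n = F'_nt · A_b · n = 628.1 × 706.9 × 4 / 1000 = 1776 kN.
Design strength φR_n = 0.75 × 1776 = 1330 kN.

1330 kN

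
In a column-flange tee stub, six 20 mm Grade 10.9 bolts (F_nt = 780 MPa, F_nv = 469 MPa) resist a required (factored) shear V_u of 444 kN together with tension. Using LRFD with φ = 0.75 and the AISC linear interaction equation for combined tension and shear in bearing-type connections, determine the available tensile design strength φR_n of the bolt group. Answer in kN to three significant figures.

A_b = π·20²/4 = 314.2 mm²; f_rv = 444 × 1000 / (6 × 314.2) = 235.5 MPa.
F'_nt = 1.3 F_nt − (F_nt / φF_nv) f_rv = 1.3·780 − (780/(0.75·469))·235.5 = 491.7 MPa, capped at F_nt → F'_nt = 491.7 MPa.
R_n = F'_nt · A_b · n = 491.7 × 314.2 × 6 / 1000 = 926.8 kN.
Design strength φR_n = 0.75 × 926.8 = 695 kN.

695 kN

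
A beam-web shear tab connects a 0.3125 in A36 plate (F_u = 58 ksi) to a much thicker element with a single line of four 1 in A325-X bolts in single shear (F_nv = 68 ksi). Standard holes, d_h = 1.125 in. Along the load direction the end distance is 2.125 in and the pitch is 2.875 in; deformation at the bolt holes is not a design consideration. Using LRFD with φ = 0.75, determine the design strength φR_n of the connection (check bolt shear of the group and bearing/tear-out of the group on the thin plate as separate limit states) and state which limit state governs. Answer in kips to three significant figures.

Bolt shear: A_b = π·1²/4 = 0.7854 in²; R_n = 68 × 0.7854 × 4 × 1 = 213.6 kips → 0.75 × 213.6 = 160 kips.
Bearing (1.5 l_c t F_u ≤ 3.0 d t F_u): upper limit = 3.0·1·0.3125·58 = 54.38 kips.
  Edge l_c = 2.125 − 1.125/2 = 1.562 → r_n = 42.48 kips; interior l_c = 2.875 − 1.125 = 1.75 → r_n = 47.58 kips.
  R_n,bearing = 1·42.48 + 3·47.58 = 185.2 kips → 0.75 × 185.2 = 139 kips.
Bearing governs: 139 kips.

139 kips (bearing governs)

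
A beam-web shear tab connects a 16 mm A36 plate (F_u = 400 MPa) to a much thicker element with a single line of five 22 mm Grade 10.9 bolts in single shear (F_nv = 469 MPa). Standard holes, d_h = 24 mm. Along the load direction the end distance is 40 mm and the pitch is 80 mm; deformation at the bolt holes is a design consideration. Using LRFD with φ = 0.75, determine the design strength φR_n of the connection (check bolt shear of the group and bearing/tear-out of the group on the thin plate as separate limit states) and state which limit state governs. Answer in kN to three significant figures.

Bolt shear: A_b = π·22²/4 = 380.1 mm²; R_n = 469 × 380.1 × 5 × 1 / 1000 = 891.4 kN → 0.75 × 891.4 = 669 kN.
Bearing (1.2 l_c t F_u ≤ 2.4 d t F_u): upper limit = 2.4·22·16·400 / 1000 = 337.9 kN.
  Edge l_c = 40 − 24/2 = 28 → r_n = 215 kN; interior l_c = 80 − 24 = 56 → r_n = 337.9 kN.
  R_n,bearing = 1·215 + 4·337.9 = 1567 kN → 0.75 × 1567 = 1180 kN.
Bolt shear governs: 669 kN.

669 kN (bolt shear governs)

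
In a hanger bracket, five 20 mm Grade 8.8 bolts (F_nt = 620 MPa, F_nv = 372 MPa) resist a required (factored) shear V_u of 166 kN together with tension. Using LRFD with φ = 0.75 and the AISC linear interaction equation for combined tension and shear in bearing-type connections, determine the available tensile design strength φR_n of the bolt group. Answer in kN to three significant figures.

A_b = π·20²/4 = 314.2 mm²; f_rv = 166 × 1000 / (5 × 314.2) = 105.7 MPa.
F'_nt = 1.3 F_nt − (F_nt / φF_nv) f_rv = 1.3·620 − (620/(0.75·372))·105.7 = 571.2 MPa, capped at F_nt → F'_nt = 571.2 MPa.
R_n = F'_nt · A_b · n = 571.2 × 314.2 × 5 / 1000 = 897.2 kN.
Design strength φR_n = 0.75 × 897.2 = 673 kN.

673 kN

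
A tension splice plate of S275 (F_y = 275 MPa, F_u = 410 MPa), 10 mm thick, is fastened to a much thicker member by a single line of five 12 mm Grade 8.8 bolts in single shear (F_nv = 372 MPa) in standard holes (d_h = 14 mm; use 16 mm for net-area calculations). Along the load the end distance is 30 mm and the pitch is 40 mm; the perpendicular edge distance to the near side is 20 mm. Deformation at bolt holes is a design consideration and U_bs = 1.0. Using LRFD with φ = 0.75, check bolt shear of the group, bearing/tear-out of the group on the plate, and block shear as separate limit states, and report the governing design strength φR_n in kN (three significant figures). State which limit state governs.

158 kN (bolt shear governs)

Bolt shear: A_b = π·12²/4 = 113.1 mm²; R_n = 372 × 113.1 × 5 × 1 / 1000 = 210.4 kN → 0.75 × 210.4 = 158 kN.
Bearing: edge l_c = 23, r_n = 113.2 kN; interior l_c = 26, r_n = 118.1 kN; R_n = 113.2 + 4·118.1 = 585.5 kN → 439 kN.
Block shear: A_gv = 1900, A_nv = 1180, A_nt = 120 mm²; R_n = min(0.6F_uA_nv, 0.6F_yA_gv) + U_bs·F_u·A_nt = 339.5 kN → 255 kN.
Bolt shear governs: 158 kN.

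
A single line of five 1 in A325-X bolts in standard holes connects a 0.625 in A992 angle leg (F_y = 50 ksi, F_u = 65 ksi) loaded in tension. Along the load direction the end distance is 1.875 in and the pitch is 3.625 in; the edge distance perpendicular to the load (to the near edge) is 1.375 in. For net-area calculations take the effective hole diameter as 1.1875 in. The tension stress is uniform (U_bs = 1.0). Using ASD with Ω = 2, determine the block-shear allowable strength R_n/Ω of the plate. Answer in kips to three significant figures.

150 kips

Shear plane L_v = 1.875 + 4·3.625 = 16.38 in; A_gv = 16.38 × 0.625 = 10.23 in².
A_nv = (16.38 − 4.5·1.1875) × 0.625 = 6.895 in².
A_nt = (1.375 − 0.5·1.1875) × 0.625 = 0.4883 in².
0.6 F_u A_nv = 268.9 kips; 0.6 F_y A_gv = 307 kips → shear rupture governs the shear term.
R_n = 268.9 + 1.0 × 65 × 0.4883 = 300.6 kips.
Allowable strength R_n/Ω = 300.6 / 2 = 150 kips.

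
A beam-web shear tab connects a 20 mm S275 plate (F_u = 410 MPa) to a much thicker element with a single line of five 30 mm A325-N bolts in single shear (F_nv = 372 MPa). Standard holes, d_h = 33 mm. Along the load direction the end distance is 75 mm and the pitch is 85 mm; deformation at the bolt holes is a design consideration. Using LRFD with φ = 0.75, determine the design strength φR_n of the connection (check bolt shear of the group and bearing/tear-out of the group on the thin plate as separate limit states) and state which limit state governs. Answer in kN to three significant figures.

Bolt shear: A_b = π·30²/4 = 706.9 mm²; R_n = 372 × 706.9 × 5 × 1 / 1000 = 1315 kN → 0.75 × 1315 = 986 kN.
Bearing (1.2 l_c t F_u ≤ 2.4 d t F_u): upper limit = 2.4·30·20·410 / 1000 = 590.4 kN.
  Edge l_c = 75 − 33/2 = 58.5 → r_n = 575.6 kN; interior l_c = 85 − 33 = 52 → r_n = 511.7 kN.
  R_n,bearing = 1·575.6 + 4·511.7 = 2622 kN → 0.75 × 2622 = 1970 kN.
Bolt shear governs: 986 kN.

986 kN (bolt shear governs)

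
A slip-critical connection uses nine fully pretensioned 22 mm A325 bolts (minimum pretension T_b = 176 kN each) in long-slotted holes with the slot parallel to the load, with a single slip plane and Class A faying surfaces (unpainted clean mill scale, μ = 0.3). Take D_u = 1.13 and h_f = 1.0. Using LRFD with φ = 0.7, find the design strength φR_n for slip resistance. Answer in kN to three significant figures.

R_n = μ · D_u · h_f · T_b · n_s · n_b = 0.3 × 1.13 × 1.0 × 176 × 1 × 9 = 537 kN.
Design strength φR_n = 0.7 × 537 = 376 kN.

376 kN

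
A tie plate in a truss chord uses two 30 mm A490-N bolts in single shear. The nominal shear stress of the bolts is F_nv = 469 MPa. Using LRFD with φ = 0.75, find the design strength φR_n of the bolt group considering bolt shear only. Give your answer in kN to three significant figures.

A_b = π × 30² / 4 = 706.9 mm².
R_n = F_nv · A_b · n · n_s = 469 × 706.9 × 2 × 1 / 1000 = 663 kN.
Design strength φR_n = 0.75 × 663 = 497 kN.

497 kN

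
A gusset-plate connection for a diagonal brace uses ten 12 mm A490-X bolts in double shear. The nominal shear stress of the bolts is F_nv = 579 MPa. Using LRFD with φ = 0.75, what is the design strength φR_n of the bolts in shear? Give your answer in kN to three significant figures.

A_b = π × 12² / 4 = 113.1 mm².
R_n = F_nv · A_b · n · n_s = 579 × 113.1 × 10 × 2 / 1000 = 1310 kN.
Design strength φR_n = 0.75 × 1310 = 982 kN.

982 kN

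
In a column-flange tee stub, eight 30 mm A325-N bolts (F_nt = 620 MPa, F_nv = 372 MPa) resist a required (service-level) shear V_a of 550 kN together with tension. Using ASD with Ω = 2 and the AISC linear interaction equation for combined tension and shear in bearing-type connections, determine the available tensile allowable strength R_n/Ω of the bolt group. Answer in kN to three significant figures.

A_b = π·30²/4 = 706.9 mm²; f_rv = 550 × 1000 / (8 × 706.9) = 97.26 MPa.
F'_nt = 1.3 F_nt − (Ω F_nt / F_nv) f_rv = 1.3·620 − (2·620/372)·97.26 = 481.8 MPa, capped at F_nt → F'_nt = 481.8 MPa.
R_n = F'_nt · A_b · n = 481.8 × 706.9 × 8 / 1000 = 2724 kN.
Allowable strength R_n/Ω = 2724 / 2 = 1360 kN.

1360 kN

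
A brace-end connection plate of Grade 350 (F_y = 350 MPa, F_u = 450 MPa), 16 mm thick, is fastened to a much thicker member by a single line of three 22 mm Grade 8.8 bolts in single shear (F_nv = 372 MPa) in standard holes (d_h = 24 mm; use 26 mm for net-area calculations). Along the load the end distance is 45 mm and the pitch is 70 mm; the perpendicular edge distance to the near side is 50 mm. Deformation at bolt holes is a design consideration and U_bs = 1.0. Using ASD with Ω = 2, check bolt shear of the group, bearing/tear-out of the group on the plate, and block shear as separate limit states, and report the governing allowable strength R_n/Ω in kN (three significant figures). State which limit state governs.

212 kN (bolt shear governs)

Bolt shear: A_b = π·22²/4 = 380.1 mm²; R_n = 372 × 380.1 × 3 × 1 / 1000 = 424.2 kN → 424.2 / 2 = 212 kN.
Bearing: edge l_c = 33, r_n = 285.1 kN; interior l_c = 46, r_n = 380.2 kN; R_n = 285.1 + 2·380.2 = 1045 kN → 523 kN.
Block shear: A_gv = 2960, A_nv = 1920, A_nt = 592 mm²; R_n = min(0.6F_uA_nv, 0.6F_yA_gv) + U_bs·F_u·A_nt = 784.8 kN → 392 kN.
Bolt shear governs: 212 kN.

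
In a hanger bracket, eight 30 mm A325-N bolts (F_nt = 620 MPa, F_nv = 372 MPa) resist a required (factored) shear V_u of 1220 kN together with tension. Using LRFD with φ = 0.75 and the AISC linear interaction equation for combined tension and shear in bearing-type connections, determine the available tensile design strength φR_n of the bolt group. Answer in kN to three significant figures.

A_b = π·30²/4 = 706.9 mm²; f_rv = 1220 × 1000 / (8 × 706.9) = 215.7 MPa.
F'_nt = 1.3 F_nt − (F_nt / φF_nv) f_rv = 1.3·620 − (620/(0.75·372))·215.7 = 326.6 MPa, capped at F_nt → F'_nt = 326.6 MPa.
R_n = F'_nt · A_b · n = 326.6 × 706.9 × 8 / 1000 = 1847 kN.
Design strength φR_n = 0.75 × 1847 = 1390 kN.

1390 kN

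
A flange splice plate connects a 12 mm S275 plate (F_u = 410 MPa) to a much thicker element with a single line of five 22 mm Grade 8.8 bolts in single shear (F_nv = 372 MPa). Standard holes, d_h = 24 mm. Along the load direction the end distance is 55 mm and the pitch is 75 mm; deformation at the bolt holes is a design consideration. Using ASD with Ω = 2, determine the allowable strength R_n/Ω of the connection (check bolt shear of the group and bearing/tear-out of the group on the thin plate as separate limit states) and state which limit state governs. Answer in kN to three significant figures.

354 kN (bolt shear governs)

Bolt shear: A_b = π·22²/4 = 380.1 mm²; R_n = 372 × 380.1 × 5 × 1 / 1000 = 707 kN → 707 / 2 = 354 kN.
Bearing (1.2 l_c t F_u ≤ 2.4 d t F_u): upper limit = 2.4·22·12·410 / 1000 = 259.8 kN.
  Edge l_c = 55 − 24/2 = 43 → r_n = 253.9 kN; interior l_c = 75 − 24 = 51 → r_n = 259.8 kN.
  R_n,bearing = 1·253.9 + 4·259.8 = 1293 kN → 1293 / 2 = 646 kN.
Bolt shear governs: 354 kN.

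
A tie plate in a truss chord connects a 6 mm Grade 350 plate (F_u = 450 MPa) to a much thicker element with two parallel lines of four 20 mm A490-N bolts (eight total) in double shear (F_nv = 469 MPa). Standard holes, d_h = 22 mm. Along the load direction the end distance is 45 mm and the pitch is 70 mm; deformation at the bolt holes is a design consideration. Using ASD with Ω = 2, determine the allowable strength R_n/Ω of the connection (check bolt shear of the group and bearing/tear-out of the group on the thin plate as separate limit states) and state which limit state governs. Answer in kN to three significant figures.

499 kN (bearing governs)

Bolt shear: A_b = π·20²/4 = 314.2 mm²; R_n = 469 × 314.2 × 8 × 2 / 1000 = 2357 kN → 2357 / 2 = 1180 kN.
Bearing (1.2 l_c t F_u ≤ 2.4 d t F_u): upper limit = 2.4·20·6·450 / 1000 = 129.6 kN.
  Edge l_c = 45 − 22/2 = 34 → r_n = 110.2 kN; interior l_c = 70 − 22 = 48 → r_n = 129.6 kN.
  R_n,bearing = 2·110.2 + 6·129.6 = 997.9 kN → 997.9 / 2 = 499 kN.
Bearing governs: 499 kN.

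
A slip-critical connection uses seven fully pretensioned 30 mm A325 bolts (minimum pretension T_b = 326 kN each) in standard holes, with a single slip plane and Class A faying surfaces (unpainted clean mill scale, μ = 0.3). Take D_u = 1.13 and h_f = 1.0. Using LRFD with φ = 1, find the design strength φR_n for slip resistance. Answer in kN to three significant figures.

R_n = μ · D_u · h_f · T_b · n_s · n_b = 0.3 × 1.13 × 1.0 × 326 × 1 × 7 = 773.6 kN.
Design strength φR_n = 1 × 773.6 = 774 kN.

774 kN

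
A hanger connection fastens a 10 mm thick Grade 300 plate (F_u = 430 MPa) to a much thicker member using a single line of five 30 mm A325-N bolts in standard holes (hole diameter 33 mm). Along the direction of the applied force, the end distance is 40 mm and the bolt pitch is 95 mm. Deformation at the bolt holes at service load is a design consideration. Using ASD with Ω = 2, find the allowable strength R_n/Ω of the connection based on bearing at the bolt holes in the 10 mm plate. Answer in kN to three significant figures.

680 kN

Per bolt r_n = 1.2 l_c t F_u ≤ 2.4 d t F_u; upper limit = 2.4 × 30 × 10 × 430 / 1000 = 309.6 kN.
Edge bolt: l_c = 40 − 33/2 = 23.5 mm → 1.2 × 23.5 × 10 × 430 / 1000 = 121.3 → r_n = 121.3 kN.
Interior bolts: l_c = 95 − 33 = 62 mm → 1.2 × 62 × 10 × 430 / 1000 = 319.9 → r_n = 309.6 kN.
R_n = 1 × 121.3 + 4 × 309.6 = 1360 kN.
Allowable strength R_n/Ω = 1360 / 2 = 680 kN.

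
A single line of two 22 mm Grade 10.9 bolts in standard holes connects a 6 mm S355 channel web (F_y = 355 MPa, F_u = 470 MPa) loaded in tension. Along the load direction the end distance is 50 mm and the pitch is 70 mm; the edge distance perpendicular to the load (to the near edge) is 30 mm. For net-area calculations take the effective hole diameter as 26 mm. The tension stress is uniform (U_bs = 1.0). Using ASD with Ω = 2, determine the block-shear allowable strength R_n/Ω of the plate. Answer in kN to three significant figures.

Shear plane L_v = 50 + 1·70 = 120 mm; A_gv = 120 × 6 = 720 mm².
A_nv = (120 − 1.5·26) × 6 = 486 mm².
A_nt = (30 − 0.5·26) × 6 = 102 mm².
0.6 F_u A_nv = 137.1 kN; 0.6 F_y A_gv = 153.4 kN → shear rupture governs the shear term.
R_n = 137.1 + 1.0 × 470 × 102 / 1000 = 185 kN.
Allowable strength R_n/Ω = 185 / 2 = 92.5 kN.

92.5 kN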